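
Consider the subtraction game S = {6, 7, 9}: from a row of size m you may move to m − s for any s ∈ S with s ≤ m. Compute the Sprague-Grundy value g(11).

1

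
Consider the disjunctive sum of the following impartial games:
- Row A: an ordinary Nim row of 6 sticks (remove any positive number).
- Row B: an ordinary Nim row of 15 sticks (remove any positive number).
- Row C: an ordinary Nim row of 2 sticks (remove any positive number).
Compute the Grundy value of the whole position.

11

Row A is a plain Nim row of size 6, so its Grundy value is 6.
Row B is a plain Nim row of size 15, so its Grundy value is 15.
Row C is a plain Nim row of size 2, so its Grundy value is 2.
The value of a disjunctive sum is the nim-sum of the parts.
Combined value = 6 XOR 15 XOR 2 = 11.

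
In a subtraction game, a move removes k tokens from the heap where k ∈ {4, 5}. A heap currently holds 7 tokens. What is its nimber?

1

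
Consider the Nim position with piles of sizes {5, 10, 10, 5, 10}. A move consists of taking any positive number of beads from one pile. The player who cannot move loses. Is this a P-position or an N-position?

Nim-sum: 5 ⊕ 10 ⊕ 10 ⊕ 5 ⊕ 10 = 10.
The nim-sum is 10 ≠ 0, so this is an N-position: the player to move can win.

N-position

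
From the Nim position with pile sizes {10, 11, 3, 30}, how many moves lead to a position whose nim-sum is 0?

1

Write each in binary and XOR column by column:
  01010  (10)
  01011  (11)
  00011  (3)
  11110  (30)
  -----
  11100  (28)
The overall nim-sum is X = 28. A pile of size p has a winning move iff p XOR X < p (reduce it to p XOR X).
  10: 10 XOR 28 = 22 ≥ 10 — no move.
  11: 11 XOR 28 = 23 ≥ 11 — no move.
  3: 3 XOR 28 = 31 ≥ 3 — no move.
  30: 30 XOR 28 = 2 < 30 — winning move (to 2).
That gives 1 winning move.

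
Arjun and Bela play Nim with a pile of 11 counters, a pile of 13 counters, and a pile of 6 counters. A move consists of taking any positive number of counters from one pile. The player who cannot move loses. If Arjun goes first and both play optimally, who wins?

Bela wins

Compute the nim-sum pairwise:
11 ⊕ 13 = 6
6 ⊕ 6 = 0
The nim-sum is 0, so this is a P-position: the player to move is in a losing position under optimal play; Arjun is about to move from it and so loses — Bela wins.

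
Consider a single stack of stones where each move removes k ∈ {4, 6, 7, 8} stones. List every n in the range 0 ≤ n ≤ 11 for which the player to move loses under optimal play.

Grundy values for subtraction set {4, 6, 7, 8}:
g(0) = mex{} = 0
g(1) = mex{} = 0
g(2) = mex{} = 0
g(3) = mex{} = 0
g(4) = mex{0} = 1
g(5) = mex{0} = 1
g(6) = mex{0} = 1
g(7) = mex{0} = 1
g(8) = mex{0,1} = 2
g(9) = mex{0,1} = 2
g(10) = mex{0,1} = 2
g(11) = mex{0,1} = 2
The P-positions (g = 0) in 0..11 are 0, 1, 2, 3.

0, 1, 2, 3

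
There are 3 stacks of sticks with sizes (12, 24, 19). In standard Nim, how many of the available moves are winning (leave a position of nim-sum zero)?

Nim-sum: 12 XOR 24 XOR 19 = 7.
The overall nim-sum is X = 7. A stack of size p has a winning move iff p XOR X < p (reduce it to p XOR X).
  12: 12 XOR 7 = 11 < 12 — winning move (to 11).
  24: 24 XOR 7 = 31 ≥ 24 — no move.
  19: 19 XOR 7 = 20 ≥ 19 — no move.
That gives 1 winning move.

1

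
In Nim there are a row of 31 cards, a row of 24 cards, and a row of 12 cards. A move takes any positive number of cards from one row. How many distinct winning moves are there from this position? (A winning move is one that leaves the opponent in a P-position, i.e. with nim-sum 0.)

3

Nim-sum: 31 XOR 24 XOR 12 = 11.
The overall nim-sum is X = 11. A row of size p has a winning move iff p XOR X < p (reduce it to p XOR X).
  31: 31 XOR 11 = 20 < 31 — winning move (to 20).
  24: 24 XOR 11 = 19 < 24 — winning move (to 19).
  12: 12 XOR 11 = 7 < 12 — winning move (to 7).
That gives 3 winning moves.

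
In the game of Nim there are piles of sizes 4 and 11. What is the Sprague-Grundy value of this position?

15

Nim-sum: 4 ⊕ 11 = 15.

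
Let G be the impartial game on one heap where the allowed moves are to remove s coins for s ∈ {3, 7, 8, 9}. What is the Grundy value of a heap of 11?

3

Grundy values for subtraction set {3, 7, 8, 9}:
k:     0  1  2  3  4  5  6  7  8  9 10 11
g(k):  0  0  0  1  1  1  0  2  2  1  3  3
So g(11) = 3.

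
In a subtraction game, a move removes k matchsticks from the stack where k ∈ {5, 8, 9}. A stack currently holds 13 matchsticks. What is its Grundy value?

2

Build the Grundy sequence with g(k) = mex{g(k−s) : s ∈ {5, 8, 9}, s ≤ k}:
g(0) = mex{} = 0
g(1) = mex{} = 0
g(2) = mex{} = 0
g(3) = mex{} = 0
g(4) = mex{} = 0
g(5) = mex{0} = 1
g(6) = mex{0} = 1
g(7) = mex{0} = 1
g(8) = mex{0} = 1
g(9) = mex{0} = 1
g(10) = mex{0,1} = 2
g(11) = mex{0,1} = 2
g(12) = mex{0,1} = 2
g(13) = mex{0,1} = 2
So g(13) = 2.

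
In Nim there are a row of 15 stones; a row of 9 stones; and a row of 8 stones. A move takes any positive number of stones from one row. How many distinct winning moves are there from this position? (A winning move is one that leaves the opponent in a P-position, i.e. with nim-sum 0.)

Nim-sum: 15 ^ 9 ^ 8 = 14.
The overall nim-sum is X = 14. A row of size p has a winning move iff p XOR X < p (reduce it to p XOR X).
  15: 15 XOR 14 = 1 < 15 — winning move (to 1).
  9: 9 XOR 14 = 7 < 9 — winning move (to 7).
  8: 8 XOR 14 = 6 < 8 — winning move (to 6).
That gives 3 winning moves.

3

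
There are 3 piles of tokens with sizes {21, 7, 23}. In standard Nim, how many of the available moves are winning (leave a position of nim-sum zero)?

Compute the nim-sum pairwise:
21 XOR 7 = 18
18 XOR 23 = 5
The overall nim-sum is X = 5. A pile of size p has a winning move iff p XOR X < p (reduce it to p XOR X).
  21: 21 XOR 5 = 16 < 21 — winning move (to 16).
  7: 7 XOR 5 = 2 < 7 — winning move (to 2).
  23: 23 XOR 5 = 18 < 23 — winning move (to 18).
That gives 3 winning moves.

3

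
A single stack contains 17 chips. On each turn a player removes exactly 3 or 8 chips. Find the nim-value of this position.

Build the Grundy sequence with g(k) = mex{g(k−s) : s ∈ {3, 8}, s ≤ k}:
k:     0  1  2  3  4  5  6  7  8  9 10 11 12 13 14 15 16 17
g(k):  0  0  0  1  1  1  0  0  2  1  1  0  0  0  1  1  1  0
So g(17) = 0.

0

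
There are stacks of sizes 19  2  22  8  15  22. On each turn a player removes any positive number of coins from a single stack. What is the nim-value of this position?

Compute the nim-sum pairwise:
19 XOR 2 = 17
17 XOR 22 = 7
7 XOR 8 = 15
15 XOR 15 = 0
0 XOR 22 = 22

22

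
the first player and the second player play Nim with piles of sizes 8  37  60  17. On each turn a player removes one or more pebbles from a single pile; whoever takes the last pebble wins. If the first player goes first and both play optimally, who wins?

the second player wins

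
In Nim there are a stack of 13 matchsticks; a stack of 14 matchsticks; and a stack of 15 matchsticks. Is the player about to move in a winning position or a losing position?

Winning position

Compute the nim-sum pairwise:
13 XOR 14 = 3
3 XOR 15 = 12
The nim-sum is 12 ≠ 0, so this is an N-position: the player to move can win.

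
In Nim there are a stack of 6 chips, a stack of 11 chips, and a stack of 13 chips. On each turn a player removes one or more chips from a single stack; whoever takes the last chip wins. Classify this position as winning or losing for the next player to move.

Losing position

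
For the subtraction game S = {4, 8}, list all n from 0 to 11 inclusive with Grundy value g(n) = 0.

0, 1, 2, 3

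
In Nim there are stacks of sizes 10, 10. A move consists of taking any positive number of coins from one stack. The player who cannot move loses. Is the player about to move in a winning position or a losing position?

Compute the nim-sum pairwise:
10 XOR 10 = 0
The nim-sum is 0, so this is a P-position: the player to move is in a losing position under optimal play.

Losing position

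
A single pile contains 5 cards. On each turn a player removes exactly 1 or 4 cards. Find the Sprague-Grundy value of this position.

Build the Grundy sequence with g(k) = mex{g(k−s) : s ∈ {1, 4}, s ≤ k}:
g(0) = mex{} = 0
g(1) = mex{0} = 1
g(2) = mex{1} = 0
g(3) = mex{0} = 1
g(4) = mex{0,1} = 2
g(5) = mex{1,2} = 0
So g(5) = 0.

0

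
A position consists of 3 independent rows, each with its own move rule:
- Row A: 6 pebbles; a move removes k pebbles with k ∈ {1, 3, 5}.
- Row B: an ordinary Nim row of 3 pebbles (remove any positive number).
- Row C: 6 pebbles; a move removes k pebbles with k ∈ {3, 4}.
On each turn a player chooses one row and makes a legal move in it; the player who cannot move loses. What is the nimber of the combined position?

For row A, compute g(0), g(1), … with moves {1, 3, 5}:
g(0) = mex{} = 0
g(1) = mex{0} = 1
g(2) = mex{1} = 0
g(3) = mex{0} = 1
g(4) = mex{1} = 0
g(5) = mex{0} = 1
g(6) = mex{1} = 0
So g(6) = 0.
Row B is a plain Nim row of size 3, so its Grundy value is 3.
Build the Grundy sequence for row C with g(k) = mex{g(k−s) : s ∈ {3, 4}, s ≤ k}:
k:     0  1  2  3  4  5  6
g(k):  0  0  0  1  1  1  2
So g(6) = 2.
By the Sprague-Grundy theorem, the Grundy value of a sum of independent games is the XOR of the component values.
Combined value = 0 ⊕ 3 ⊕ 2 = 1.

1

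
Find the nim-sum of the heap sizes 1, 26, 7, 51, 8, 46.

9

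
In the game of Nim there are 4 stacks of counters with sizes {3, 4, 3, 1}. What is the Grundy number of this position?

Nim-sum: 3 ⊕ 4 ⊕ 3 ⊕ 1 = 5.

5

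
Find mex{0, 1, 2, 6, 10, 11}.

The values 0, 1, 2 are all present; 3 is the first non-negative integer missing from the set.

3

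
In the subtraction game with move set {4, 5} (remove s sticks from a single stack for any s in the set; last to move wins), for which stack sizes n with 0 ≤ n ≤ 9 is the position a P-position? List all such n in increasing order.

Grundy values for subtraction set {4, 5}:
k:     0  1  2  3  4  5  6  7  8  9
g(k):  0  0  0  0  1  1  1  1  2  0
The P-positions (g = 0) in 0..9 are 0, 1, 2, 3, 9.

0, 1, 2, 3, 9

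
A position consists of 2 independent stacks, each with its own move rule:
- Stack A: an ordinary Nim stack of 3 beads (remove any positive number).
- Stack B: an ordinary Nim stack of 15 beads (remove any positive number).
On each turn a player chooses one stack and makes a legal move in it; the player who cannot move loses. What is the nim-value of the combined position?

12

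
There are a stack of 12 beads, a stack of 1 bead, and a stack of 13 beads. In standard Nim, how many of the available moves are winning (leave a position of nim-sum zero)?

0

Nim-sum: 12 ⊕ 1 ⊕ 13 = 0.
The nim-sum is already 0, so every move leaves a nonzero nim-sum — there are no winning moves.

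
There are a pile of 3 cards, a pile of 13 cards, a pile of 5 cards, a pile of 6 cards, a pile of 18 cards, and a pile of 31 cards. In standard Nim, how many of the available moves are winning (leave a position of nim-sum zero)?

0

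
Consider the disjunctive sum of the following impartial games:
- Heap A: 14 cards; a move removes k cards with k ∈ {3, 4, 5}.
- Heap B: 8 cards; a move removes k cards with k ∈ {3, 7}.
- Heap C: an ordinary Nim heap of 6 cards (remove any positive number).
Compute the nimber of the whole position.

Grundy values for heap A (subtraction set {3, 4, 5}):
k:     0  1  2  3  4  5  6  7  8  9 10 11 12 13 14
g(k):  0  0  0  1  1  1  2  2  0  0  0  1  1  1  2
So g(14) = 2.
Grundy values for heap B (subtraction set {3, 7}):
g(0) = mex{} = 0
g(1) = mex{} = 0
g(2) = mex{} = 0
g(3) = mex{0} = 1
g(4) = mex{0} = 1
g(5) = mex{0} = 1
g(6) = mex{1} = 0
g(7) = mex{0,1} = 2
g(8) = mex{0,1} = 2
So g(8) = 2.
Heap C is a plain Nim heap of size 6, so its Grundy value is 6.
The value of a disjunctive sum is the nim-sum of the parts.
Combined value = 2 ⊕ 2 ⊕ 6 = 6.

6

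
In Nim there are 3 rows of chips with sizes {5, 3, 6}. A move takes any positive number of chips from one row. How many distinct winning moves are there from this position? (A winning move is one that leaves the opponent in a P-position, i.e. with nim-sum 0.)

Nim-sum: 5 ^ 3 ^ 6 = 0.
The nim-sum is already 0, so every move leaves a nonzero nim-sum — there are no winning moves.

0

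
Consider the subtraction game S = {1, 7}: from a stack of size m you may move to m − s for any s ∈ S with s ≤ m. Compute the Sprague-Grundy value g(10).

0

Grundy values for subtraction set {1, 7}:
k:     0  1  2  3  4  5  6  7  8  9 10
g(k):  0  1  0  1  0  1  0  1  0  1  0
So g(10) = 0.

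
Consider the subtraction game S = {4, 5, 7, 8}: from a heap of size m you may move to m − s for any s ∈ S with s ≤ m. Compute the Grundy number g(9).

Compute g(0), g(1), … for moves {4, 5, 7, 8}:
k:     0  1  2  3  4  5  6  7  8  9
g(k):  0  0  0  0  1  1  1  1  2  2
So g(9) = 2.

2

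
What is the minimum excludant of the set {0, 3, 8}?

1

0 is in the set but 1 is not, so the mex is 1.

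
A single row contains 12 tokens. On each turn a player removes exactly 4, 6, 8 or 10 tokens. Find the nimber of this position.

3

Grundy values for subtraction set {4, 6, 8, 10}:
g(0) = mex{} = 0
g(1) = mex{} = 0
g(2) = mex{} = 0
g(3) = mex{} = 0
g(4) = mex{0} = 1
g(5) = mex{0} = 1
g(6) = mex{0} = 1
g(7) = mex{0} = 1
g(8) = mex{0,1} = 2
g(9) = mex{0,1} = 2
g(10) = mex{0,1} = 2
g(11) = mex{0,1} = 2
g(12) = mex{0,1,2} = 3
So g(12) = 3.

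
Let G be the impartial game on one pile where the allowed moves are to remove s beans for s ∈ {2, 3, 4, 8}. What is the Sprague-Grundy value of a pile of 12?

0

Grundy values for subtraction set {2, 3, 4, 8}:
g(0) = mex{} = 0
g(1) = mex{} = 0
g(2) = mex{0} = 1
g(3) = mex{0} = 1
g(4) = mex{0,1} = 2
g(5) = mex{0,1} = 2
g(6) = mex{1,2} = 0
g(7) = mex{1,2} = 0
g(8) = mex{0,2} = 1
g(9) = mex{0,2} = 1
g(10) = mex{0,1} = 2
g(11) = mex{0,1} = 2
g(12) = mex{1,2} = 0
So g(12) = 0.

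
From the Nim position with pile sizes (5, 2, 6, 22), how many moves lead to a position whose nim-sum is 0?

1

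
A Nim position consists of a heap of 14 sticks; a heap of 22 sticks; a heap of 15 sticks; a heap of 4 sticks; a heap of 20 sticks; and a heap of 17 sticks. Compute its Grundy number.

Nim-sum: 14 ^ 22 ^ 15 ^ 4 ^ 20 ^ 17 = 22.

22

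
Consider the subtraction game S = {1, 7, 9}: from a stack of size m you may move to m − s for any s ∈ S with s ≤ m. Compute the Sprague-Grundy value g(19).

1

Build the Grundy sequence with g(k) = mex{g(k−s) : s ∈ {1, 7, 9}, s ≤ k}:
k:     0  1  2  3  4  5  6  7  8  9 10 11 12 13 14 15 16 17 18 19
g(k):  0  1  0  1  0  1  0  1  0  1  0  1  0  1  0  1  0  1  0  1
So g(19) = 1.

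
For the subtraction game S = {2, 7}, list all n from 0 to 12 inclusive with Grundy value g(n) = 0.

0, 1, 4, 5, 9, 10

Grundy values for subtraction set {2, 7}:
g(0) = mex{} = 0
g(1) = mex{} = 0
g(2) = mex{0} = 1
g(3) = mex{0} = 1
g(4) = mex{1} = 0
g(5) = mex{1} = 0
g(6) = mex{0} = 1
g(7) = mex{0} = 1
g(8) = mex{0,1} = 2
g(9) = mex{1} = 0
g(10) = mex{1,2} = 0
g(11) = mex{0} = 1
g(12) = mex{0} = 1
The P-positions (g = 0) in 0..12 are 0, 1, 4, 5, 9, 10.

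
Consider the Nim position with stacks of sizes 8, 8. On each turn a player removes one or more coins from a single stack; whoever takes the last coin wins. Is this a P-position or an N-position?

P-position

In binary:
  1000  (8)
  1000  (8)
  ----
  0000  (0)
The nim-sum is 0, so this is a P-position: the player to move is in a losing position under optimal play.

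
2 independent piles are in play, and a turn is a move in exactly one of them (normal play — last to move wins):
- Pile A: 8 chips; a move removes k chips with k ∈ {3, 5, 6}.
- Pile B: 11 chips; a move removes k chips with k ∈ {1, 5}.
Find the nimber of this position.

3

For pile A, compute g(0), g(1), … with moves {3, 5, 6}:
k:     0  1  2  3  4  5  6  7  8
g(k):  0  0  0  1  1  1  2  2  2
So g(8) = 2.
For pile B, compute g(0), g(1), … with moves {1, 5}:
k:     0  1  2  3  4  5  6  7  8  9 10 11
g(k):  0  1  0  1  0  1  0  1  0  1  0  1
So g(11) = 1.
The value of a disjunctive sum is the nim-sum of the parts.
Combined value = 2 ⊕ 1 = 3.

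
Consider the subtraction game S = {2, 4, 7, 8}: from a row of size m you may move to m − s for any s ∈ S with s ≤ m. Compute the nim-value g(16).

Build the Grundy sequence with g(k) = mex{g(k−s) : s ∈ {2, 4, 7, 8}, s ≤ k}:
k:     0  1  2  3  4  5  6  7  8  9 10 11 12 13 14 15 16
g(k):  0  0  1  1  2  2  0  3  1  4  2  0  0  1  1  2  2
So g(16) = 2.

2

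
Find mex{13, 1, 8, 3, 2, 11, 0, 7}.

The values 0, 1, 2, 3 are all present; 4 is the first non-negative integer missing from the set.

4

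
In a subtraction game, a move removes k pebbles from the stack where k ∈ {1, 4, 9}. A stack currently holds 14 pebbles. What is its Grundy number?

Build the Grundy sequence with g(k) = mex{g(k−s) : s ∈ {1, 4, 9}, s ≤ k}:
k:     0  1  2  3  4  5  6  7  8  9 10 11 12 13 14
g(k):  0  1  0  1  2  0  1  0  1  2  0  1  0  1  2
So g(14) = 2.

2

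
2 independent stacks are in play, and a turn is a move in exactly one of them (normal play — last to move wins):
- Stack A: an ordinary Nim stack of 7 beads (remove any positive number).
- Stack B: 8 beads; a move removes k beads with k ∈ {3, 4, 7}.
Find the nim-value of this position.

Stack A is a plain Nim stack of size 7, so its Grundy value is 7.
Grundy values for stack B (subtraction set {3, 4, 7}):
g(0) = mex{} = 0
g(1) = mex{} = 0
g(2) = mex{} = 0
g(3) = mex{0} = 1
g(4) = mex{0} = 1
g(5) = mex{0} = 1
g(6) = mex{0,1} = 2
g(7) = mex{0,1} = 2
g(8) = mex{0,1} = 2
So g(8) = 2.
By the Sprague-Grundy theorem, the Grundy value of a sum of independent games is the XOR of the component values.
Combined value = 7 XOR 2 = 5.

5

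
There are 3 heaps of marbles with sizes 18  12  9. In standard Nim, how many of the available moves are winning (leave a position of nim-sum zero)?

1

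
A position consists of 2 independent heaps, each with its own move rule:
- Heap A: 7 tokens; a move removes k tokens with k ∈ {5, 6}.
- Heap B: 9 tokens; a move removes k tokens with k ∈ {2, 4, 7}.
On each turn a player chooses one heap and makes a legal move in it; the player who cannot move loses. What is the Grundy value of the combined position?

Build the Grundy sequence for heap A with g(k) = mex{g(k−s) : s ∈ {5, 6}, s ≤ k}:
k:     0  1  2  3  4  5  6  7
g(k):  0  0  0  0  0  1  1  1
So g(7) = 1.
Grundy values for heap B (subtraction set {2, 4, 7}):
k:     0  1  2  3  4  5  6  7  8  9
g(k):  0  0  1  1  2  2  0  3  1  0
So g(9) = 0.
The value of a disjunctive sum is the nim-sum of the parts.
Combined value = 1 ⊕ 0 = 1.

1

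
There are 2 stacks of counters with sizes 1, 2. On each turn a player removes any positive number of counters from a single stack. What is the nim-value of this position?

3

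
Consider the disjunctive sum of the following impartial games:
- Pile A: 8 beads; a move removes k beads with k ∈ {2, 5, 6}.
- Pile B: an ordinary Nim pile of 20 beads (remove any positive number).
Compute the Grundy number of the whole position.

For pile A, compute g(0), g(1), … with moves {2, 5, 6}:
k:     0  1  2  3  4  5  6  7  8
g(k):  0  0  1  1  0  2  1  3  0
So g(8) = 0.
Pile B is a plain Nim pile of size 20, so its Grundy value is 20.
The value of a disjunctive sum is the nim-sum of the parts.
Combined value = 0 ⊕ 20 = 20.

20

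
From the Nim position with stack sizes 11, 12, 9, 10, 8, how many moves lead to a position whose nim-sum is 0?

Write each in binary and XOR column by column:
  1011  (11)
  1100  (12)
  1001  (9)
  1010  (10)
  1000  (8)
  ----
  1100  (12)
The overall nim-sum is X = 12. A stack of size p has a winning move iff p XOR X < p (reduce it to p XOR X).
  11: 11 XOR 12 = 7 < 11 — winning move (to 7).
  12: 12 XOR 12 = 0 < 12 — winning move (to 0).
  9: 9 XOR 12 = 5 < 9 — winning move (to 5).
  10: 10 XOR 12 = 6 < 10 — winning move (to 6).
  8: 8 XOR 12 = 4 < 8 — winning move (to 4).
That gives 5 winning moves.

5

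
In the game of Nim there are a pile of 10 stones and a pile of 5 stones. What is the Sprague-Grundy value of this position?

Compute the nim-sum pairwise:
10 ^ 5 = 15

15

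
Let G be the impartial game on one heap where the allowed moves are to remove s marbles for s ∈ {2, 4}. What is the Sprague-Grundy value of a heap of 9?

1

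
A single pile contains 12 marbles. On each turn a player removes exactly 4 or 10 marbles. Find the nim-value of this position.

1

Grundy values for subtraction set {4, 10}:
g(0) = mex{} = 0
g(1) = mex{} = 0
g(2) = mex{} = 0
g(3) = mex{} = 0
g(4) = mex{0} = 1
g(5) = mex{0} = 1
g(6) = mex{0} = 1
g(7) = mex{0} = 1
g(8) = mex{1} = 0
g(9) = mex{1} = 0
g(10) = mex{0,1} = 2
g(11) = mex{0,1} = 2
g(12) = mex{0} = 1
So g(12) = 1.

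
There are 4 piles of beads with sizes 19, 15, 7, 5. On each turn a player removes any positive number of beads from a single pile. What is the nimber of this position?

Bitwise XOR of the heap sizes:
  10011  (19)
  01111  (15)
  00111  (7)
  00101  (5)
  -----
  11110  (30)

30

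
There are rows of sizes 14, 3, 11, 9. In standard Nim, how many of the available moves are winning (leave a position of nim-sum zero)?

Nim-sum: 14 ^ 3 ^ 11 ^ 9 = 15.
The overall nim-sum is X = 15. A row of size p has a winning move iff p XOR X < p (reduce it to p XOR X).
  14: 14 XOR 15 = 1 < 14 — winning move (to 1).
  3: 3 XOR 15 = 12 ≥ 3 — no move.
  11: 11 XOR 15 = 4 < 11 — winning move (to 4).
  9: 9 XOR 15 = 6 < 9 — winning move (to 6).
That gives 3 winning moves.

3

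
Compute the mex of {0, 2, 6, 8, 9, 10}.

1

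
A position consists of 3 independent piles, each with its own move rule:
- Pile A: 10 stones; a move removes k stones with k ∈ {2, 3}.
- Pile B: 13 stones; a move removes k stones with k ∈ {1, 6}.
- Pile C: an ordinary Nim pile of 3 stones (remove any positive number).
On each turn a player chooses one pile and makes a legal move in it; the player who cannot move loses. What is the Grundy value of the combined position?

For pile A, compute g(0), g(1), … with moves {2, 3}:
g(0) = mex{} = 0
g(1) = mex{} = 0
g(2) = mex{0} = 1
g(3) = mex{0} = 1
g(4) = mex{0,1} = 2
g(5) = mex{1} = 0
g(6) = mex{1,2} = 0
g(7) = mex{0,2} = 1
g(8) = mex{0} = 1
g(9) = mex{0,1} = 2
g(10) = mex{1} = 0
So g(10) = 0.
Grundy values for pile B (subtraction set {1, 6}):
k:     0  1  2  3  4  5  6  7  8  9 10 11 12 13
g(k):  0  1  0  1  0  1  2  0  1  0  1  0  1  2
So g(13) = 2.
Pile C is a plain Nim pile of size 3, so its Grundy value is 3.
The value of a disjunctive sum is the nim-sum of the parts.
Combined value = 0 XOR 2 XOR 3 = 1.

1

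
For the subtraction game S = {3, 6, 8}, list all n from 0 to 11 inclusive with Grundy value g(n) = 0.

Build the Grundy sequence with g(k) = mex{g(k−s) : s ∈ {3, 6, 8}, s ≤ k}:
g(0) = mex{} = 0
g(1) = mex{} = 0
g(2) = mex{} = 0
g(3) = mex{0} = 1
g(4) = mex{0} = 1
g(5) = mex{0} = 1
g(6) = mex{0,1} = 2
g(7) = mex{0,1} = 2
g(8) = mex{0,1} = 2
g(9) = mex{0,1,2} = 3
g(10) = mex{0,1,2} = 3
g(11) = mex{1,2} = 0
The P-positions (g = 0) in 0..11 are 0, 1, 2, 11.

0, 1, 2, 11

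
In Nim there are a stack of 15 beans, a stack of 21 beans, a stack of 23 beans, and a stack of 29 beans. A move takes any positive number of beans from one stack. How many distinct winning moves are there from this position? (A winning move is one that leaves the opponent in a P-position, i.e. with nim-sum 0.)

Compute the nim-sum pairwise:
15 XOR 21 = 26
26 XOR 23 = 13
13 XOR 29 = 16
The overall nim-sum is X = 16. A stack of size p has a winning move iff p XOR X < p (reduce it to p XOR X).
  15: 15 XOR 16 = 31 ≥ 15 — no move.
  21: 21 XOR 16 = 5 < 21 — winning move (to 5).
  23: 23 XOR 16 = 7 < 23 — winning move (to 7).
  29: 29 XOR 16 = 13 < 29 — winning move (to 13).
That gives 3 winning moves.

3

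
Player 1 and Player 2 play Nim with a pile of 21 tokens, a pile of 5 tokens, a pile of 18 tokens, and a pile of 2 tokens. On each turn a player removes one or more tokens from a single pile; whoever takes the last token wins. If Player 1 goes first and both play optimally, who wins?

Player 2 wins

Nim-sum: 21 XOR 5 XOR 18 XOR 2 = 0.
The nim-sum is 0, so this is a P-position: the player to move is in a losing position under optimal play; Player 1 is about to move from it and so loses — Player 2 wins.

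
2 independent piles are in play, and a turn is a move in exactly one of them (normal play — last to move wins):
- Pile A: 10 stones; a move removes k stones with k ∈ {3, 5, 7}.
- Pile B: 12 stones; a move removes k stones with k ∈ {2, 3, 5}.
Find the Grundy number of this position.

Build the Grundy sequence for pile A with g(k) = mex{g(k−s) : s ∈ {3, 5, 7}, s ≤ k}:
g(0) = mex{} = 0
g(1) = mex{} = 0
g(2) = mex{} = 0
g(3) = mex{0} = 1
g(4) = mex{0} = 1
g(5) = mex{0} = 1
g(6) = mex{0,1} = 2
g(7) = mex{0,1} = 2
g(8) = mex{0,1} = 2
g(9) = mex{0,1,2} = 3
g(10) = mex{1,2} = 0
So g(10) = 0.
Grundy values for pile B (subtraction set {2, 3, 5}):
g(0) = mex{} = 0
g(1) = mex{} = 0
g(2) = mex{0} = 1
g(3) = mex{0} = 1
g(4) = mex{0,1} = 2
g(5) = mex{0,1} = 2
g(6) = mex{0,1,2} = 3
g(7) = mex{1,2} = 0
g(8) = mex{1,2,3} = 0
g(9) = mex{0,2,3} = 1
g(10) = mex{0,2} = 1
g(11) = mex{0,1,3} = 2
g(12) = mex{0,1} = 2
So g(12) = 2.
By the Sprague-Grundy theorem, the Grundy value of a sum of independent games is the XOR of the component values.
Combined value = 0 ⊕ 2 = 2.

2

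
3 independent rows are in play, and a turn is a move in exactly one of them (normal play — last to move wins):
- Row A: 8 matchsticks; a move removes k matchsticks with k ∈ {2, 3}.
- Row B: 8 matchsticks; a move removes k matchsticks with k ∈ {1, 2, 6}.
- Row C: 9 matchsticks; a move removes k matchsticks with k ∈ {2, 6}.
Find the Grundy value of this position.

Build the Grundy sequence for row A with g(k) = mex{g(k−s) : s ∈ {2, 3}, s ≤ k}:
k:     0  1  2  3  4  5  6  7  8
g(k):  0  0  1  1  2  0  0  1  1
So g(8) = 1.
For row B, compute g(0), g(1), … with moves {1, 2, 6}:
k:     0  1  2  3  4  5  6  7  8
g(k):  0  1  2  0  1  2  3  0  1
So g(8) = 1.
Grundy values for row C (subtraction set {2, 6}):
g(0) = mex{} = 0
g(1) = mex{} = 0
g(2) = mex{0} = 1
g(3) = mex{0} = 1
g(4) = mex{1} = 0
g(5) = mex{1} = 0
g(6) = mex{0} = 1
g(7) = mex{0} = 1
g(8) = mex{1} = 0
g(9) = mex{1} = 0
So g(9) = 0.
By the Sprague-Grundy theorem, the Grundy value of a sum of independent games is the XOR of the component values.
Combined value = 1 ⊕ 1 ⊕ 0 = 0.

0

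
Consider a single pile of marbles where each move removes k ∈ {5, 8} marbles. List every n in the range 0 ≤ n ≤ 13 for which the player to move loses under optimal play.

0, 1, 2, 3, 4, 13

Build the Grundy sequence with g(k) = mex{g(k−s) : s ∈ {5, 8}, s ≤ k}:
g(0) = mex{} = 0
g(1) = mex{} = 0
g(2) = mex{} = 0
g(3) = mex{} = 0
g(4) = mex{} = 0
g(5) = mex{0} = 1
g(6) = mex{0} = 1
g(7) = mex{0} = 1
g(8) = mex{0} = 1
g(9) = mex{0} = 1
g(10) = mex{0,1} = 2
g(11) = mex{0,1} = 2
g(12) = mex{0,1} = 2
g(13) = mex{1} = 0
The P-positions (g = 0) in 0..13 are 0, 1, 2, 3, 4, 13.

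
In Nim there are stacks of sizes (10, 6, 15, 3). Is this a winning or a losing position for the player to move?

Losing position

Compute the nim-sum pairwise:
10 ⊕ 6 = 12
12 ⊕ 15 = 3
3 ⊕ 3 = 0
The nim-sum is 0, so this is a P-position: the player to move is in a losing position under optimal play.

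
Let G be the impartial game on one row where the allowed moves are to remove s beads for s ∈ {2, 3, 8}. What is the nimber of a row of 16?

0

Grundy values for subtraction set {2, 3, 8}:
k:     0  1  2  3  4  5  6  7  8  9 10 11 12 13 14 15 16
g(k):  0  0  1  1  2  0  0  1  1  2  0  0  1  1  2  0  0
So g(16) = 0.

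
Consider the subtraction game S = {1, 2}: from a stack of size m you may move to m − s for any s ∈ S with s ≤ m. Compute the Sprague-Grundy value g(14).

2

Build the Grundy sequence with g(k) = mex{g(k−s) : s ∈ {1, 2}, s ≤ k}:
g(0) = mex{} = 0
g(1) = mex{0} = 1
g(2) = mex{0,1} = 2
g(3) = mex{1,2} = 0
g(4) = mex{0,2} = 1
g(5) = mex{0,1} = 2
g(6) = mex{1,2} = 0
g(7) = mex{0,2} = 1
g(8) = mex{0,1} = 2
g(9) = mex{1,2} = 0
g(10) = mex{0,2} = 1
g(11) = mex{0,1} = 2
g(12) = mex{1,2} = 0
g(13) = mex{0,2} = 1
g(14) = mex{0,1} = 2
So g(14) = 2.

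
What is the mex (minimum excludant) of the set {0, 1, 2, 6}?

3

The values 0, 1, 2 are all present; 3 is the first non-negative integer missing from the set.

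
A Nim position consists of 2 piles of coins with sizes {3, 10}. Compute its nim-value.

9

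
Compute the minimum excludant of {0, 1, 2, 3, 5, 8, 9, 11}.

4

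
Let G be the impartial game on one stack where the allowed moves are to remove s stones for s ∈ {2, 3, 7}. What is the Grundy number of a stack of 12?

Build the Grundy sequence with g(k) = mex{g(k−s) : s ∈ {2, 3, 7}, s ≤ k}:
k:     0  1  2  3  4  5  6  7  8  9 10 11 12
g(k):  0  0  1  1  2  0  0  1  1  2  0  0  1
So g(12) = 1.

1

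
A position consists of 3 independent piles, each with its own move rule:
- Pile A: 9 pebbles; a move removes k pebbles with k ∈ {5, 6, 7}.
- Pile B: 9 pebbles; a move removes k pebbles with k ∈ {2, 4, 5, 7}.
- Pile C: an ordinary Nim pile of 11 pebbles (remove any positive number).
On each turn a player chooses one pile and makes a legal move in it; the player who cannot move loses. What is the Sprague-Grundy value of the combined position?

10

Grundy values for pile A (subtraction set {5, 6, 7}):
g(0) = mex{} = 0
g(1) = mex{} = 0
g(2) = mex{} = 0
g(3) = mex{} = 0
g(4) = mex{} = 0
g(5) = mex{0} = 1
g(6) = mex{0} = 1
g(7) = mex{0} = 1
g(8) = mex{0} = 1
g(9) = mex{0} = 1
So g(9) = 1.
Grundy values for pile B (subtraction set {2, 4, 5, 7}):
k:     0  1  2  3  4  5  6  7  8  9
g(k):  0  0  1  1  2  2  3  3  4  0
So g(9) = 0.
Pile C is a plain Nim pile of size 11, so its Grundy value is 11.
By the Sprague-Grundy theorem, the Grundy value of a sum of independent games is the XOR of the component values.
Combined value = 1 ⊕ 0 ⊕ 11 = 10.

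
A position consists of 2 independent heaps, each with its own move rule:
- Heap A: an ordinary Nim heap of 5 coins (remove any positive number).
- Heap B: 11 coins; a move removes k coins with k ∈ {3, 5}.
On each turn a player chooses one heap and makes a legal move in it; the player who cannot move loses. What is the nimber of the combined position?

4

Heap A is a plain Nim heap of size 5, so its Grundy value is 5.
Build the Grundy sequence for heap B with g(k) = mex{g(k−s) : s ∈ {3, 5}, s ≤ k}:
k:     0  1  2  3  4  5  6  7  8  9 10 11
g(k):  0  0  0  1  1  1  2  2  0  0  0  1
So g(11) = 1.
By the Sprague-Grundy theorem, the Grundy value of a sum of independent games is the XOR of the component values.
Combined value = 5 ⊕ 1 = 4.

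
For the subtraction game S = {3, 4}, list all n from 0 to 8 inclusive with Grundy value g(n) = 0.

0, 1, 2, 7, 8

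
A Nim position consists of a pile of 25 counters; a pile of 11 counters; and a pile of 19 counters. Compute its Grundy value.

1

Compute the nim-sum pairwise:
25 ⊕ 11 = 18
18 ⊕ 19 = 1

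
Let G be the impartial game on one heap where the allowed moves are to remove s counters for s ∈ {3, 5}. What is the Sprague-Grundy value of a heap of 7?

2

Compute g(0), g(1), … for moves {3, 5}:
k:     0  1  2  3  4  5  6  7
g(k):  0  0  0  1  1  1  2  2
So g(7) = 2.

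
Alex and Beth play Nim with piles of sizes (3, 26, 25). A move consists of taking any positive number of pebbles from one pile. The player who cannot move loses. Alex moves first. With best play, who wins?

Nim-sum: 3 ⊕ 26 ⊕ 25 = 0.
The nim-sum is 0, so this is a P-position: the player to move is in a losing position under optimal play; Alex is about to move from it and so loses — Beth wins.

Beth wins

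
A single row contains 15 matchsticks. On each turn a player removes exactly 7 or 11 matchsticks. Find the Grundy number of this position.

2

Grundy values for subtraction set {7, 11}:
k:     0  1  2  3  4  5  6  7  8  9 10 11 12 13 14 15
g(k):  0  0  0  0  0  0  0  1  1  1  1  1  1  1  2  2
So g(15) = 2.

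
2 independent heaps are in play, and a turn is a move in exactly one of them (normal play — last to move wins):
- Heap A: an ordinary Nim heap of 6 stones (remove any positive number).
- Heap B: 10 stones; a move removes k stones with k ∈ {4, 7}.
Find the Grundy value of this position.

4

Heap A is a plain Nim heap of size 6, so its Grundy value is 6.
Build the Grundy sequence for heap B with g(k) = mex{g(k−s) : s ∈ {4, 7}, s ≤ k}:
g(0) = mex{} = 0
g(1) = mex{} = 0
g(2) = mex{} = 0
g(3) = mex{} = 0
g(4) = mex{0} = 1
g(5) = mex{0} = 1
g(6) = mex{0} = 1
g(7) = mex{0} = 1
g(8) = mex{0,1} = 2
g(9) = mex{0,1} = 2
g(10) = mex{0,1} = 2
So g(10) = 2.
The value of a disjunctive sum is the nim-sum of the parts.
Combined value = 6 XOR 2 = 4.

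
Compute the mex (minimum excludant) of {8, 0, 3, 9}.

1

0 is in the set but 1 is not, so the mex is 1.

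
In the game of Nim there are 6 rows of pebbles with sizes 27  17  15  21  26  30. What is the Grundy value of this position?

Compute the nim-sum pairwise:
27 ^ 17 = 10
10 ^ 15 = 5
5 ^ 21 = 16
16 ^ 26 = 10
10 ^ 30 = 20

20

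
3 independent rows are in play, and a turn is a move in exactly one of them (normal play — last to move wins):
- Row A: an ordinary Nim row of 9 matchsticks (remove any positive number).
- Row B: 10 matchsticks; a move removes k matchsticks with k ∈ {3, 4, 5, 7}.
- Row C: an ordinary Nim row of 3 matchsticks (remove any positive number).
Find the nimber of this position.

Row A is a plain Nim row of size 9, so its Grundy value is 9.
Build the Grundy sequence for row B with g(k) = mex{g(k−s) : s ∈ {3, 4, 5, 7}, s ≤ k}:
g(0) = mex{} = 0
g(1) = mex{} = 0
g(2) = mex{} = 0
g(3) = mex{0} = 1
g(4) = mex{0} = 1
g(5) = mex{0} = 1
g(6) = mex{0,1} = 2
g(7) = mex{0,1} = 2
g(8) = mex{0,1} = 2
g(9) = mex{0,1,2} = 3
g(10) = mex{1,2} = 0
So g(10) = 0.
Row C is a plain Nim row of size 3, so its Grundy value is 3.
The value of a disjunctive sum is the nim-sum of the parts.
Combined value = 9 XOR 0 XOR 3 = 10.

10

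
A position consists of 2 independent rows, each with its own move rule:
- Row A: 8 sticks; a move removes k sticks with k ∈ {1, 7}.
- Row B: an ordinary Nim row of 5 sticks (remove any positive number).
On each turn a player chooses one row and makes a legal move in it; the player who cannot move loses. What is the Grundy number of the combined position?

5

Build the Grundy sequence for row A with g(k) = mex{g(k−s) : s ∈ {1, 7}, s ≤ k}:
g(0) = mex{} = 0
g(1) = mex{0} = 1
g(2) = mex{1} = 0
g(3) = mex{0} = 1
g(4) = mex{1} = 0
g(5) = mex{0} = 1
g(6) = mex{1} = 0
g(7) = mex{0} = 1
g(8) = mex{1} = 0
So g(8) = 0.
Row B is a plain Nim row of size 5, so its Grundy value is 5.
By the Sprague-Grundy theorem, the Grundy value of a sum of independent games is the XOR of the component values.
Combined value = 0 XOR 5 = 5.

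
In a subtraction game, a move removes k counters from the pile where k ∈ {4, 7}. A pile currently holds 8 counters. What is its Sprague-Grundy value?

2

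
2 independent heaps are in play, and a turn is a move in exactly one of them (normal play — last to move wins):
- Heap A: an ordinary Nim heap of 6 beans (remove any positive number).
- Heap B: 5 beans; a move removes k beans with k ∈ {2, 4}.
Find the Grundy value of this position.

4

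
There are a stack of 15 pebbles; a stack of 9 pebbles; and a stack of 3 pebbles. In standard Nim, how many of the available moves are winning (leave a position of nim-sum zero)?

Compute the nim-sum pairwise:
15 ⊕ 9 = 6
6 ⊕ 3 = 5
The overall nim-sum is X = 5. A stack of size p has a winning move iff p XOR X < p (reduce it to p XOR X).
  15: 15 XOR 5 = 10 < 15 — winning move (to 10).
  9: 9 XOR 5 = 12 ≥ 9 — no move.
  3: 3 XOR 5 = 6 ≥ 3 — no move.
That gives 1 winning move.

1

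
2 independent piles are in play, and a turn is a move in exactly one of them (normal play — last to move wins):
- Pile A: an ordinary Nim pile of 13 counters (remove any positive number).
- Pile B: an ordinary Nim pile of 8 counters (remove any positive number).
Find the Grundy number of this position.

5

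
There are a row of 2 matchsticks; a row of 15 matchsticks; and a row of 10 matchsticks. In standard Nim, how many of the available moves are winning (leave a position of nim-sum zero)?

Nim-sum: 2 ⊕ 15 ⊕ 10 = 7.
The overall nim-sum is X = 7. A row of size p has a winning move iff p XOR X < p (reduce it to p XOR X).
  2: 2 XOR 7 = 5 ≥ 2 — no move.
  15: 15 XOR 7 = 8 < 15 — winning move (to 8).
  10: 10 XOR 7 = 13 ≥ 10 — no move.
That gives 1 winning move.

1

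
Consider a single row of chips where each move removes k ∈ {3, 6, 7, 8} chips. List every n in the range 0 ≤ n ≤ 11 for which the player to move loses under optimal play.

Grundy values for subtraction set {3, 6, 7, 8}:
k:     0  1  2  3  4  5  6  7  8  9 10 11
g(k):  0  0  0  1  1  1  2  2  2  3  3  0
The P-positions (g = 0) in 0..11 are 0, 1, 2, 11.

0, 1, 2, 11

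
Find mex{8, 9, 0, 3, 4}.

0 is in the set but 1 is not, so the mex is 1.

1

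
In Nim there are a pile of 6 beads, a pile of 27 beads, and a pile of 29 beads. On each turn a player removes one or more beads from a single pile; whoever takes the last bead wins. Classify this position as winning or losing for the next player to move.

Nim-sum: 6 XOR 27 XOR 29 = 0.
The nim-sum is 0, so this is a P-position: the player to move is in a losing position under optimal play.

Losing position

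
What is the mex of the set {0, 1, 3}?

The values 0, 1 are all present; 2 is the first non-negative integer missing from the set.

2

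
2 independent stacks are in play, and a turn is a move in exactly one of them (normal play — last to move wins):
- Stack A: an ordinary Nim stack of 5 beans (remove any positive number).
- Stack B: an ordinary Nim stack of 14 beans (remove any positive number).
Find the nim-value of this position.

Stack A is a plain Nim stack of size 5, so its Grundy value is 5.
Stack B is a plain Nim stack of size 14, so its Grundy value is 14.
By the Sprague-Grundy theorem, the Grundy value of a sum of independent games is the XOR of the component values.
Combined value = 5 ⊕ 14 = 11.

11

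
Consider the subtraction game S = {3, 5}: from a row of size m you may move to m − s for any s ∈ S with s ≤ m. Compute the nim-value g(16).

0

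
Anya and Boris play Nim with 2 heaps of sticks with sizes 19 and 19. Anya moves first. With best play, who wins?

Boris wins

In binary:
  10011  (19)
  10011  (19)
  -----
  00000  (0)
The nim-sum is 0, so this is a P-position: the player to move is in a losing position under optimal play; Anya is about to move from it and so loses — Boris wins.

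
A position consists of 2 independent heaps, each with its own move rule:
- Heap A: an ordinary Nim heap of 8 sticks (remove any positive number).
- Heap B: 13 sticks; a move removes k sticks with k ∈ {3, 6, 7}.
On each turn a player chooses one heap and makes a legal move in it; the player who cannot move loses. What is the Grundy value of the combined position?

Heap A is a plain Nim heap of size 8, so its Grundy value is 8.
For heap B, compute g(0), g(1), … with moves {3, 6, 7}:
k:     0  1  2  3  4  5  6  7  8  9 10 11 12 13
g(k):  0  0  0  1  1  1  2  2  2  3  0  0  0  1
So g(13) = 1.
By the Sprague-Grundy theorem, the Grundy value of a sum of independent games is the XOR of the component values.
Combined value = 8 XOR 1 = 9.

9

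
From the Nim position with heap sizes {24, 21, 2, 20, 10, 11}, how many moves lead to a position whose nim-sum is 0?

3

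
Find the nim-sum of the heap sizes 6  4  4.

Write each in binary and XOR column by column:
  110  (6)
  100  (4)
  100  (4)
  ---
  110  (6)

6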